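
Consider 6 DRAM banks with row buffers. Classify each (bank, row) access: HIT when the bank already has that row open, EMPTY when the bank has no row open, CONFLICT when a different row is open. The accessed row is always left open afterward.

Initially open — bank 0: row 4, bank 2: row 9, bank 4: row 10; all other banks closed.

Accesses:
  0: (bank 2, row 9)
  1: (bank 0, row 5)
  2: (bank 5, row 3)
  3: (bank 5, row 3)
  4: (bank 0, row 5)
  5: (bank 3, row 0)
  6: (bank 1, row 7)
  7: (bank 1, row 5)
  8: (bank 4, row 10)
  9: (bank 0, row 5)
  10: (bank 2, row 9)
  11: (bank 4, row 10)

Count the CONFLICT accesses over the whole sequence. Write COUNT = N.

COUNT = 2

0: bank 2 row 9 — prev 9 → HIT
1: bank 0 row 5 — prev 4 → CONFLICT
2: bank 5 row 3 — prev None → EMPTY
3: bank 5 row 3 — prev 3 → HIT
4: bank 0 row 5 — prev 5 → HIT
5: bank 3 row 0 — prev None → EMPTY
6: bank 1 row 7 — prev None → EMPTY
7: bank 1 row 5 — prev 7 → CONFLICT
8: bank 4 row 10 — prev 10 → HIT
9: bank 0 row 5 — prev 5 → HIT
10: bank 2 row 9 — prev 9 → HIT
11: bank 4 row 10 — prev 10 → HIT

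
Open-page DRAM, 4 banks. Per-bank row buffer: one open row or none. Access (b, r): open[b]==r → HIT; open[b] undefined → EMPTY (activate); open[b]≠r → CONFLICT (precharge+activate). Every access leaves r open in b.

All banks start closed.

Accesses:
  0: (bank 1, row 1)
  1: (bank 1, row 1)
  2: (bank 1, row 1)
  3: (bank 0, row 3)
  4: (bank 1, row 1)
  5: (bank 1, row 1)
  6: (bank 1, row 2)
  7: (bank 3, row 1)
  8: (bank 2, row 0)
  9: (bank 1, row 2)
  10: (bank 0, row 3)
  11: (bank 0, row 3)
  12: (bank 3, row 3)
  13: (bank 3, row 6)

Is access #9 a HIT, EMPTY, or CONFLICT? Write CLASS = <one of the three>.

CLASS = HIT

  [0] b1 r1: no row ⇒ E
  [1] b1 r1: had r1 ⇒ H
  [2] b1 r1: had r1 ⇒ H
  [3] b0 r3: no row ⇒ E
  [4] b1 r1: had r1 ⇒ H
  [5] b1 r1: had r1 ⇒ H
  [6] b1 r2: had r1 ⇒ C
  [7] b3 r1: no row ⇒ E
  [8] b2 r0: no row ⇒ E
  [9] b1 r2: had r2 ⇒ H
  [10] b0 r3: had r3 ⇒ H
  [11] b0 r3: had r3 ⇒ H
  [12] b3 r3: had r1 ⇒ C
  [13] b3 r6: had r3 ⇒ C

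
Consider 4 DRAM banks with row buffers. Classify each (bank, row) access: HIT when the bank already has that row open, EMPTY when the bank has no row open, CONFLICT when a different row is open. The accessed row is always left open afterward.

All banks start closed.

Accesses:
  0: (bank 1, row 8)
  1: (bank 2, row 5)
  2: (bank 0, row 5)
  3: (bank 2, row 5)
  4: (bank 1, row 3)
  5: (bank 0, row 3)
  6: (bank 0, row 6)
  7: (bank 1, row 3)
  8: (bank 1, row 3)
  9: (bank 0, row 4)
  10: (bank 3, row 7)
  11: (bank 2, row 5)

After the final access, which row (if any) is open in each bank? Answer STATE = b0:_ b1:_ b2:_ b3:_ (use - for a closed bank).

0: bank 1 row 8 — prev None → EMPTY
1: bank 2 row 5 — prev None → EMPTY
2: bank 0 row 5 — prev None → EMPTY
3: bank 2 row 5 — prev 5 → HIT
4: bank 1 row 3 — prev 8 → CONFLICT
5: bank 0 row 3 — prev 5 → CONFLICT
6: bank 0 row 6 — prev 3 → CONFLICT
7: bank 1 row 3 — prev 3 → HIT
8: bank 1 row 3 — prev 3 → HIT
9: bank 0 row 4 — prev 6 → CONFLICT
10: bank 3 row 7 — prev None → EMPTY
11: bank 2 row 5 — prev 5 → HIT

STATE = b0:4 b1:3 b2:5 b3:7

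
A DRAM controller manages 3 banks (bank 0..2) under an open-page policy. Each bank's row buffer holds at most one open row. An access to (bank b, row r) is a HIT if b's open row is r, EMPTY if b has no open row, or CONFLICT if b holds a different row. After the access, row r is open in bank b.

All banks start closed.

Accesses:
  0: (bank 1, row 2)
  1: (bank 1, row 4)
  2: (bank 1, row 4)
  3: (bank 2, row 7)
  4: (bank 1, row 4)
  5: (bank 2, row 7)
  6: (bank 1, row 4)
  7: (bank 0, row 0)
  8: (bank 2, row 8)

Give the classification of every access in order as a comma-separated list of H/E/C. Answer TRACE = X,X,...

  [0] b1 r2: no row ⇒ E
  [1] b1 r4: had r2 ⇒ C
  [2] b1 r4: had r4 ⇒ H
  [3] b2 r7: no row ⇒ E
  [4] b1 r4: had r4 ⇒ H
  [5] b2 r7: had r7 ⇒ H
  [6] b1 r4: had r4 ⇒ H
  [7] b0 r0: no row ⇒ E
  [8] b2 r8: had r7 ⇒ C

TRACE = E,C,H,E,H,H,H,E,C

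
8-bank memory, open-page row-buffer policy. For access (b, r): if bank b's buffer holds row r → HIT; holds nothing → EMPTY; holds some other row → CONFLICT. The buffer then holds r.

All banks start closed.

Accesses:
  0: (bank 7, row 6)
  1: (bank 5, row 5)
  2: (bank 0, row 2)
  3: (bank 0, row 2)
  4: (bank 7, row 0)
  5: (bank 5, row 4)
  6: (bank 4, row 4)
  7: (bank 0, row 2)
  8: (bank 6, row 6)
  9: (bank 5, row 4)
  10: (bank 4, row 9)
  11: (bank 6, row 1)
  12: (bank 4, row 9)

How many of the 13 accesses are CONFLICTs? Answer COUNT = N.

COUNT = 4

0: bank 7 row 6 — prev None → EMPTY
1: bank 5 row 5 — prev None → EMPTY
2: bank 0 row 2 — prev None → EMPTY
3: bank 0 row 2 — prev 2 → HIT
4: bank 7 row 0 — prev 6 → CONFLICT
5: bank 5 row 4 — prev 5 → CONFLICT
6: bank 4 row 4 — prev None → EMPTY
7: bank 0 row 2 — prev 2 → HIT
8: bank 6 row 6 — prev None → EMPTY
9: bank 5 row 4 — prev 4 → HIT
10: bank 4 row 9 — prev 4 → CONFLICT
11: bank 6 row 1 — prev 6 → CONFLICT
12: bank 4 row 9 — prev 9 → HIT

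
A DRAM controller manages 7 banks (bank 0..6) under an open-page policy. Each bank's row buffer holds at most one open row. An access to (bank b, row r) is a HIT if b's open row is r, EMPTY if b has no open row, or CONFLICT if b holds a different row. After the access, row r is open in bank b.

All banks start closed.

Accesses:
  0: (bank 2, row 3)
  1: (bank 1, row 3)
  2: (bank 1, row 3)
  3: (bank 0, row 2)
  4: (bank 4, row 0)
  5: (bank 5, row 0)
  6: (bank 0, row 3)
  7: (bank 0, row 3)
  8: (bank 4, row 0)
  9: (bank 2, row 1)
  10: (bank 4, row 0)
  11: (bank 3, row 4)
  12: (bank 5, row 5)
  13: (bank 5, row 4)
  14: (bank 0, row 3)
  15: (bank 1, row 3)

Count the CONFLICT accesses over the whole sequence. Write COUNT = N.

0: bank 2 row 3 — prev None → EMPTY
1: bank 1 row 3 — prev None → EMPTY
2: bank 1 row 3 — prev 3 → HIT
3: bank 0 row 2 — prev None → EMPTY
4: bank 4 row 0 — prev None → EMPTY
5: bank 5 row 0 — prev None → EMPTY
6: bank 0 row 3 — prev 2 → CONFLICT
7: bank 0 row 3 — prev 3 → HIT
8: bank 4 row 0 — prev 0 → HIT
9: bank 2 row 1 — prev 3 → CONFLICT
10: bank 4 row 0 — prev 0 → HIT
11: bank 3 row 4 — prev None → EMPTY
12: bank 5 row 5 — prev 0 → CONFLICT
13: bank 5 row 4 — prev 5 → CONFLICT
14: bank 0 row 3 — prev 3 → HIT
15: bank 1 row 3 — prev 3 → HIT

COUNT = 4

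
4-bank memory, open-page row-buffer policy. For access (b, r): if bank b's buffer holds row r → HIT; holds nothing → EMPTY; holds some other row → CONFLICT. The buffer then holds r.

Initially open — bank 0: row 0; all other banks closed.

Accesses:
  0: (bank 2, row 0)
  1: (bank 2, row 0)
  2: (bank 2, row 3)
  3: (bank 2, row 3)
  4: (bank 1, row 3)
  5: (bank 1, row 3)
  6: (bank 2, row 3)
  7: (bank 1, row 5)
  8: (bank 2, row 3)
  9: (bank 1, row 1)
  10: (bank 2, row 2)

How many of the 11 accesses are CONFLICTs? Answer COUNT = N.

#0 (2,0) E
#1 (2,0) H  (was 0)
#2 (2,3) C  (was 0)
#3 (2,3) H  (was 3)
#4 (1,3) E
#5 (1,3) H  (was 3)
#6 (2,3) H  (was 3)
#7 (1,5) C  (was 3)
#8 (2,3) H  (was 3)
#9 (1,1) C  (was 5)
#10 (2,2) C  (was 3)

COUNT = 4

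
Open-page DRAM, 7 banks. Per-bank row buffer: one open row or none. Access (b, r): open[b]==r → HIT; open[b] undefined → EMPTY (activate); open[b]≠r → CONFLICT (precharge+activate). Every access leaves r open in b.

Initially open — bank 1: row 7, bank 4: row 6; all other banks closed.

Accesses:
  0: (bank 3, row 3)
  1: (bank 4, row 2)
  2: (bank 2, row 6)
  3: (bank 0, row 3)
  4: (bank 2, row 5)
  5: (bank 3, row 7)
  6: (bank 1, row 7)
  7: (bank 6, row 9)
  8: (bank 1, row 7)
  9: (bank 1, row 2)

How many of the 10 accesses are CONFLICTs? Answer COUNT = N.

0: bank 3 row 3 — prev None → EMPTY
1: bank 4 row 2 — prev 6 → CONFLICT
2: bank 2 row 6 — prev None → EMPTY
3: bank 0 row 3 — prev None → EMPTY
4: bank 2 row 5 — prev 6 → CONFLICT
5: bank 3 row 7 — prev 3 → CONFLICT
6: bank 1 row 7 — prev 7 → HIT
7: bank 6 row 9 — prev None → EMPTY
8: bank 1 row 7 — prev 7 → HIT
9: bank 1 row 2 — prev 7 → CONFLICT

COUNT = 4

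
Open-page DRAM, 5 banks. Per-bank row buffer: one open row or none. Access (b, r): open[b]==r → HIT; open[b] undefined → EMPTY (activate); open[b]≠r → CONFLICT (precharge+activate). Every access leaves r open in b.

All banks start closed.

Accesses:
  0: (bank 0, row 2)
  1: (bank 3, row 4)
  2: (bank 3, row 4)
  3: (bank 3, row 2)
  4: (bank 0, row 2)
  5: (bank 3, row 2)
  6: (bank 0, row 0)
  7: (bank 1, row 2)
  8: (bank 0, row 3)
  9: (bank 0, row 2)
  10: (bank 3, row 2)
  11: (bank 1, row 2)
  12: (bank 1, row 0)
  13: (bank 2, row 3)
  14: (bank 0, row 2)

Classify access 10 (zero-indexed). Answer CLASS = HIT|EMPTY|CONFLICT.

0: bank 0 row 2 — prev None → EMPTY
1: bank 3 row 4 — prev None → EMPTY
2: bank 3 row 4 — prev 4 → HIT
3: bank 3 row 2 — prev 4 → CONFLICT
4: bank 0 row 2 — prev 2 → HIT
5: bank 3 row 2 — prev 2 → HIT
6: bank 0 row 0 — prev 2 → CONFLICT
7: bank 1 row 2 — prev None → EMPTY
8: bank 0 row 3 — prev 0 → CONFLICT
9: bank 0 row 2 — prev 3 → CONFLICT
10: bank 3 row 2 — prev 2 → HIT
11: bank 1 row 2 — prev 2 → HIT
12: bank 1 row 0 — prev 2 → CONFLICT
13: bank 2 row 3 — prev None → EMPTY
14: bank 0 row 2 — prev 2 → HIT

CLASS = HIT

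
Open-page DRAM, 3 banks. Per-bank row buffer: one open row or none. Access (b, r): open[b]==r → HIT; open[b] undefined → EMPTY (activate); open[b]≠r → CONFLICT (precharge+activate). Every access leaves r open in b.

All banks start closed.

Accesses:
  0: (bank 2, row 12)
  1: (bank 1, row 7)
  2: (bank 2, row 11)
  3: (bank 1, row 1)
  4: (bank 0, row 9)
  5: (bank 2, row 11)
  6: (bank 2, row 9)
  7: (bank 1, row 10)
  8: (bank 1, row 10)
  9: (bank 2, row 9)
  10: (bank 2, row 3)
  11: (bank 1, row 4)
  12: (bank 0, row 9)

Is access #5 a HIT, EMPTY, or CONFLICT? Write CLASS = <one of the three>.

  [0] b2 r12: no row ⇒ E
  [1] b1 r7: no row ⇒ E
  [2] b2 r11: had r12 ⇒ C
  [3] b1 r1: had r7 ⇒ C
  [4] b0 r9: no row ⇒ E
  [5] b2 r11: had r11 ⇒ H
  [6] b2 r9: had r11 ⇒ C
  [7] b1 r10: had r1 ⇒ C
  [8] b1 r10: had r10 ⇒ H
  [9] b2 r9: had r9 ⇒ H
  [10] b2 r3: had r9 ⇒ C
  [11] b1 r4: had r10 ⇒ C
  [12] b0 r9: had r9 ⇒ H

CLASS = HIT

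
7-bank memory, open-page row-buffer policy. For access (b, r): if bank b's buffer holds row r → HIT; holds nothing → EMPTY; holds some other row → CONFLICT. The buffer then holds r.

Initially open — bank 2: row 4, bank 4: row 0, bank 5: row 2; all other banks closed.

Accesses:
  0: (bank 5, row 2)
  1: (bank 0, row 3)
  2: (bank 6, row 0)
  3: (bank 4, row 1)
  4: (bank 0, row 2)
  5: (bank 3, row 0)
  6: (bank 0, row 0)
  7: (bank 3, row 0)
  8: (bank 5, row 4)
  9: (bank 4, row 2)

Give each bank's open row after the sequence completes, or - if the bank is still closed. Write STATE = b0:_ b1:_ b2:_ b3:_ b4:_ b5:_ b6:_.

STATE = b0:0 b1:- b2:4 b3:0 b4:2 b5:4 b6:0

0: bank 5 row 2 — prev 2 → HIT
1: bank 0 row 3 — prev None → EMPTY
2: bank 6 row 0 — prev None → EMPTY
3: bank 4 row 1 — prev 0 → CONFLICT
4: bank 0 row 2 — prev 3 → CONFLICT
5: bank 3 row 0 — prev None → EMPTY
6: bank 0 row 0 — prev 2 → CONFLICT
7: bank 3 row 0 — prev 0 → HIT
8: bank 5 row 4 — prev 2 → CONFLICT
9: bank 4 row 2 — prev 1 → CONFLICT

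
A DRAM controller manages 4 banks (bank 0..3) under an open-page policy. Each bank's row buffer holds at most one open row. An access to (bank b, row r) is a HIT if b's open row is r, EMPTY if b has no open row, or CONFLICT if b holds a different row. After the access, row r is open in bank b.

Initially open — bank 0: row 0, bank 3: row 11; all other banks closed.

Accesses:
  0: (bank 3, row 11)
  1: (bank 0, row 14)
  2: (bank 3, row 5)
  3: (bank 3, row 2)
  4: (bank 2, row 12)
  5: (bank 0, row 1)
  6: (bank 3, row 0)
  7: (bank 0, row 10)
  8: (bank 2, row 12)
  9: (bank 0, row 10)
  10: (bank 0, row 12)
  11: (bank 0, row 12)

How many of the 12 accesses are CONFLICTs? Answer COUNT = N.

0: bank 3 row 11 — prev 11 → HIT
1: bank 0 row 14 — prev 0 → CONFLICT
2: bank 3 row 5 — prev 11 → CONFLICT
3: bank 3 row 2 — prev 5 → CONFLICT
4: bank 2 row 12 — prev None → EMPTY
5: bank 0 row 1 — prev 14 → CONFLICT
6: bank 3 row 0 — prev 2 → CONFLICT
7: bank 0 row 10 — prev 1 → CONFLICT
8: bank 2 row 12 — prev 12 → HIT
9: bank 0 row 10 — prev 10 → HIT
10: bank 0 row 12 — prev 10 → CONFLICT
11: bank 0 row 12 — prev 12 → HIT

COUNT = 7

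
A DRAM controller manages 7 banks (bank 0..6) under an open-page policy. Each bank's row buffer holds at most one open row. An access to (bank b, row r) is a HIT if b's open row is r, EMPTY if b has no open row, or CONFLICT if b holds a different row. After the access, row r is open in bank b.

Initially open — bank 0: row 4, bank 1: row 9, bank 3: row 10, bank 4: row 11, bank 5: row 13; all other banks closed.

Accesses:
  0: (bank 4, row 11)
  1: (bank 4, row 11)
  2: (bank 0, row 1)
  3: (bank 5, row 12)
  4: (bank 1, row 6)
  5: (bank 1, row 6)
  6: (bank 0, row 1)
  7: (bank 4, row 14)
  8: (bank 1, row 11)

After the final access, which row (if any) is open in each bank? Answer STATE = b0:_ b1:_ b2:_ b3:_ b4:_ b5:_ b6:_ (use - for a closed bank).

STATE = b0:1 b1:11 b2:- b3:10 b4:14 b5:12 b6:-

#0 (4,11) H  (was 11)
#1 (4,11) H  (was 11)
#2 (0,1) C  (was 4)
#3 (5,12) C  (was 13)
#4 (1,6) C  (was 9)
#5 (1,6) H  (was 6)
#6 (0,1) H  (was 1)
#7 (4,14) C  (was 11)
#8 (1,11) C  (was 6)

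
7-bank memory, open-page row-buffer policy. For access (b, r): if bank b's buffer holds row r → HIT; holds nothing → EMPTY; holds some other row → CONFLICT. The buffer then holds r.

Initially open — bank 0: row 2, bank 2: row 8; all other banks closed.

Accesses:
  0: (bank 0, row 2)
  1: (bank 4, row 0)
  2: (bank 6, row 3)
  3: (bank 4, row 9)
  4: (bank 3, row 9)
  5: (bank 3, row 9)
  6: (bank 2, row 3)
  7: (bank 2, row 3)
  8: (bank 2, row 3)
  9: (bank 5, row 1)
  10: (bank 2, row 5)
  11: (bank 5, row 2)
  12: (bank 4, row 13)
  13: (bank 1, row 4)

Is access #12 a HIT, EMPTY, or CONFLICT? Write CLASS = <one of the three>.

0: bank 0 row 2 — prev 2 → HIT
1: bank 4 row 0 — prev None → EMPTY
2: bank 6 row 3 — prev None → EMPTY
3: bank 4 row 9 — prev 0 → CONFLICT
4: bank 3 row 9 — prev None → EMPTY
5: bank 3 row 9 — prev 9 → HIT
6: bank 2 row 3 — prev 8 → CONFLICT
7: bank 2 row 3 — prev 3 → HIT
8: bank 2 row 3 — prev 3 → HIT
9: bank 5 row 1 — prev None → EMPTY
10: bank 2 row 5 — prev 3 → CONFLICT
11: bank 5 row 2 — prev 1 → CONFLICT
12: bank 4 row 13 — prev 9 → CONFLICT
13: bank 1 row 4 — prev None → EMPTY

CLASS = CONFLICT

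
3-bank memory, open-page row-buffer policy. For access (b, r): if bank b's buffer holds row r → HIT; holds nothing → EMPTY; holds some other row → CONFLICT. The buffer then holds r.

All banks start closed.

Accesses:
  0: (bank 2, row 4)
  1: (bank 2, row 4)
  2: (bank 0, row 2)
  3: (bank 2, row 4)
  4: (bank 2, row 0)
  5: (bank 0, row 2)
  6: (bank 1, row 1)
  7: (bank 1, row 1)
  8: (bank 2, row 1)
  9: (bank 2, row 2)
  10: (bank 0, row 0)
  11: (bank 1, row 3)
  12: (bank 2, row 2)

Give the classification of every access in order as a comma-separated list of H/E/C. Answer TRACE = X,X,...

step 0: bank2 None->4 [EMPTY]
step 1: bank2 4->4 [HIT]
step 2: bank0 None->2 [EMPTY]
step 3: bank2 4->4 [HIT]
step 4: bank2 4->0 [CONFLICT]
step 5: bank0 2->2 [HIT]
step 6: bank1 None->1 [EMPTY]
step 7: bank1 1->1 [HIT]
step 8: bank2 0->1 [CONFLICT]
step 9: bank2 1->2 [CONFLICT]
step 10: bank0 2->0 [CONFLICT]
step 11: bank1 1->3 [CONFLICT]
step 12: bank2 2->2 [HIT]

TRACE = E,H,E,H,C,H,E,H,C,C,C,C,H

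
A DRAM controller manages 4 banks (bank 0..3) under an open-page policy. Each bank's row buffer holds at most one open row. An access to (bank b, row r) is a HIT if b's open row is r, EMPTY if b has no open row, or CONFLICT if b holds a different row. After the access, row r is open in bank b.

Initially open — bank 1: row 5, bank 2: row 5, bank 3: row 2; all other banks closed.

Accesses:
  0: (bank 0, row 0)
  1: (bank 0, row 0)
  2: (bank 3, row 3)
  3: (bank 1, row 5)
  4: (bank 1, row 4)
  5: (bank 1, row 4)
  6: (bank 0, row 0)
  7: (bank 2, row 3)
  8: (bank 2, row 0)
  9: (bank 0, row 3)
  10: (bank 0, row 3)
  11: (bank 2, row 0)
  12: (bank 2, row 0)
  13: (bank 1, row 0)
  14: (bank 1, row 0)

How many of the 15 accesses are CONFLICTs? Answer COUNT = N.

COUNT = 6

0: bank 0 row 0 — prev None → EMPTY
1: bank 0 row 0 — prev 0 → HIT
2: bank 3 row 3 — prev 2 → CONFLICT
3: bank 1 row 5 — prev 5 → HIT
4: bank 1 row 4 — prev 5 → CONFLICT
5: bank 1 row 4 — prev 4 → HIT
6: bank 0 row 0 — prev 0 → HIT
7: bank 2 row 3 — prev 5 → CONFLICT
8: bank 2 row 0 — prev 3 → CONFLICT
9: bank 0 row 3 — prev 0 → CONFLICT
10: bank 0 row 3 — prev 3 → HIT
11: bank 2 row 0 — prev 0 → HIT
12: bank 2 row 0 — prev 0 → HIT
13: bank 1 row 0 — prev 4 → CONFLICT
14: bank 1 row 0 — prev 0 → HIT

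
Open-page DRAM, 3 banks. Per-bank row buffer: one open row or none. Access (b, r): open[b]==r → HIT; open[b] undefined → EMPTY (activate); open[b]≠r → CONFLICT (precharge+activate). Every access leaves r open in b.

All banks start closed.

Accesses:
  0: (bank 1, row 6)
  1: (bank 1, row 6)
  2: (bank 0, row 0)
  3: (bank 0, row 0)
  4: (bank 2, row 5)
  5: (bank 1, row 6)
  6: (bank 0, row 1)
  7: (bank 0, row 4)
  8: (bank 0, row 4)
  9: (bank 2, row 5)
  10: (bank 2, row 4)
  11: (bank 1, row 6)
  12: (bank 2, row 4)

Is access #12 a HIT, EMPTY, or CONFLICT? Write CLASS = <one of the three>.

#0 (1,6) E
#1 (1,6) H  (was 6)
#2 (0,0) E
#3 (0,0) H  (was 0)
#4 (2,5) E
#5 (1,6) H  (was 6)
#6 (0,1) C  (was 0)
#7 (0,4) C  (was 1)
#8 (0,4) H  (was 4)
#9 (2,5) H  (was 5)
#10 (2,4) C  (was 5)
#11 (1,6) H  (was 6)
#12 (2,4) H  (was 4)

CLASS = HIT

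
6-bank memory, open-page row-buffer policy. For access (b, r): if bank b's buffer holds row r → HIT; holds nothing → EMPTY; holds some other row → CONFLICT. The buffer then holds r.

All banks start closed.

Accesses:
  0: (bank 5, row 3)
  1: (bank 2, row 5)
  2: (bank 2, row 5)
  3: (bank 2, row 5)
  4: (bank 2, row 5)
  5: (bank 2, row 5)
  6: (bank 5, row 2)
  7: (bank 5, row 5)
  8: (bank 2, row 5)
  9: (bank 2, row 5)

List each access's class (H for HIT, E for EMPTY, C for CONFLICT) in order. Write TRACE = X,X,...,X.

  [0] b5 r3: no row ⇒ E
  [1] b2 r5: no row ⇒ E
  [2] b2 r5: had r5 ⇒ H
  [3] b2 r5: had r5 ⇒ H
  [4] b2 r5: had r5 ⇒ H
  [5] b2 r5: had r5 ⇒ H
  [6] b5 r2: had r3 ⇒ C
  [7] b5 r5: had r2 ⇒ C
  [8] b2 r5: had r5 ⇒ H
  [9] b2 r5: had r5 ⇒ H

TRACE = E,E,H,H,H,H,C,C,H,H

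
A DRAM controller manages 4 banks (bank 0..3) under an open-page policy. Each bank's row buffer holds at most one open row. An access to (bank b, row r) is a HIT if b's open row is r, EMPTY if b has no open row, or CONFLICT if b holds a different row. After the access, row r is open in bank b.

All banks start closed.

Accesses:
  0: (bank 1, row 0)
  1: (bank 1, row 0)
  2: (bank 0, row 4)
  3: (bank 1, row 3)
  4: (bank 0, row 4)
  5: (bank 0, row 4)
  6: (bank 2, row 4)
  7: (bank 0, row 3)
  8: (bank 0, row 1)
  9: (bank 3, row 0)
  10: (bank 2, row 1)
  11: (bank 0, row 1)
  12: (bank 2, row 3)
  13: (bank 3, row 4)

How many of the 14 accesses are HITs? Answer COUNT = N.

COUNT = 4

#0 (1,0) E
#1 (1,0) H  (was 0)
#2 (0,4) E
#3 (1,3) C  (was 0)
#4 (0,4) H  (was 4)
#5 (0,4) H  (was 4)
#6 (2,4) E
#7 (0,3) C  (was 4)
#8 (0,1) C  (was 3)
#9 (3,0) E
#10 (2,1) C  (was 4)
#11 (0,1) H  (was 1)
#12 (2,3) C  (was 1)
#13 (3,4) C  (was 0)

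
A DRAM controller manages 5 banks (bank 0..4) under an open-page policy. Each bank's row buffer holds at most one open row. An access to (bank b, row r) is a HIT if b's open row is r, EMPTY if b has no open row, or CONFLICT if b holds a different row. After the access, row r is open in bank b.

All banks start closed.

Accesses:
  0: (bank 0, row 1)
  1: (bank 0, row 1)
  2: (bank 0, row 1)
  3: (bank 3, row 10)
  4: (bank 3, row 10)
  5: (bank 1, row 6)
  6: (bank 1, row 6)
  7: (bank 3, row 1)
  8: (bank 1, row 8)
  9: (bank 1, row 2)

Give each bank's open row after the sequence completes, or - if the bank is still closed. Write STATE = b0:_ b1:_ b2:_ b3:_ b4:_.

#0 (0,1) E
#1 (0,1) H  (was 1)
#2 (0,1) H  (was 1)
#3 (3,10) E
#4 (3,10) H  (was 10)
#5 (1,6) E
#6 (1,6) H  (was 6)
#7 (3,1) C  (was 10)
#8 (1,8) C  (was 6)
#9 (1,2) C  (was 8)

STATE = b0:1 b1:2 b2:- b3:1 b4:-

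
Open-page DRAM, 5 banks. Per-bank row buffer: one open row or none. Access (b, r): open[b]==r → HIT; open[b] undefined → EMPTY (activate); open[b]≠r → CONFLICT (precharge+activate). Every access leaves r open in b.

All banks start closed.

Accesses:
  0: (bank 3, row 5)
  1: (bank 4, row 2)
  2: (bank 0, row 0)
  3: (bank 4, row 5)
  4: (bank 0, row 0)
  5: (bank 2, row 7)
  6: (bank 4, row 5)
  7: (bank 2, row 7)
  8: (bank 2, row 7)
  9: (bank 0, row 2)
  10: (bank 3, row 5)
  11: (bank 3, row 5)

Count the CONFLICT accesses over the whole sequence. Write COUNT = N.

step 0: bank3 None->5 [EMPTY]
step 1: bank4 None->2 [EMPTY]
step 2: bank0 None->0 [EMPTY]
step 3: bank4 2->5 [CONFLICT]
step 4: bank0 0->0 [HIT]
step 5: bank2 None->7 [EMPTY]
step 6: bank4 5->5 [HIT]
step 7: bank2 7->7 [HIT]
step 8: bank2 7->7 [HIT]
step 9: bank0 0->2 [CONFLICT]
step 10: bank3 5->5 [HIT]
step 11: bank3 5->5 [HIT]

COUNT = 2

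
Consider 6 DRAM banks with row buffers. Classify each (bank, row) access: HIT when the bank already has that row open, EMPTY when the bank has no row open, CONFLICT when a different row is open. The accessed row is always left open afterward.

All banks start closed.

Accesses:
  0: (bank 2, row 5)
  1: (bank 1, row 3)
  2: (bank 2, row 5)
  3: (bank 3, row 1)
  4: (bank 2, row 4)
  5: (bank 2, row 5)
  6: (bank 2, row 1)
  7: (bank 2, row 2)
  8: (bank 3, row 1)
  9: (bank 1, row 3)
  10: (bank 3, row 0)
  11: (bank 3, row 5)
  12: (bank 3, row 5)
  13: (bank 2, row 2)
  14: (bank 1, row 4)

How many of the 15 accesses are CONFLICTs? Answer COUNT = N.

COUNT = 7

0: bank 2 row 5 — prev None → EMPTY
1: bank 1 row 3 — prev None → EMPTY
2: bank 2 row 5 — prev 5 → HIT
3: bank 3 row 1 — prev None → EMPTY
4: bank 2 row 4 — prev 5 → CONFLICT
5: bank 2 row 5 — prev 4 → CONFLICT
6: bank 2 row 1 — prev 5 → CONFLICT
7: bank 2 row 2 — prev 1 → CONFLICT
8: bank 3 row 1 — prev 1 → HIT
9: bank 1 row 3 — prev 3 → HIT
10: bank 3 row 0 — prev 1 → CONFLICT
11: bank 3 row 5 — prev 0 → CONFLICT
12: bank 3 row 5 — prev 5 → HIT
13: bank 2 row 2 — prev 2 → HIT
14: bank 1 row 4 — prev 3 → CONFLICT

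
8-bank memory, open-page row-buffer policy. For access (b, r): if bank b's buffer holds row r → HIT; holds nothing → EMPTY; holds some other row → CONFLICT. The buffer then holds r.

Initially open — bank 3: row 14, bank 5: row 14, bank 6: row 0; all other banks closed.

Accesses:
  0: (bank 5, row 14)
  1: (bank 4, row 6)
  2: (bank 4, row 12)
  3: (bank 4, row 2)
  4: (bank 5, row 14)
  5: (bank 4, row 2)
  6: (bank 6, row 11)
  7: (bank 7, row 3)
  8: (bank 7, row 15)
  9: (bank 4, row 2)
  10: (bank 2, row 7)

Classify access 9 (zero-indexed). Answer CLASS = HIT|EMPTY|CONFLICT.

CLASS = HIT

#0 (5,14) H  (was 14)
#1 (4,6) E
#2 (4,12) C  (was 6)
#3 (4,2) C  (was 12)
#4 (5,14) H  (was 14)
#5 (4,2) H  (was 2)
#6 (6,11) C  (was 0)
#7 (7,3) E
#8 (7,15) C  (was 3)
#9 (4,2) H  (was 2)
#10 (2,7) E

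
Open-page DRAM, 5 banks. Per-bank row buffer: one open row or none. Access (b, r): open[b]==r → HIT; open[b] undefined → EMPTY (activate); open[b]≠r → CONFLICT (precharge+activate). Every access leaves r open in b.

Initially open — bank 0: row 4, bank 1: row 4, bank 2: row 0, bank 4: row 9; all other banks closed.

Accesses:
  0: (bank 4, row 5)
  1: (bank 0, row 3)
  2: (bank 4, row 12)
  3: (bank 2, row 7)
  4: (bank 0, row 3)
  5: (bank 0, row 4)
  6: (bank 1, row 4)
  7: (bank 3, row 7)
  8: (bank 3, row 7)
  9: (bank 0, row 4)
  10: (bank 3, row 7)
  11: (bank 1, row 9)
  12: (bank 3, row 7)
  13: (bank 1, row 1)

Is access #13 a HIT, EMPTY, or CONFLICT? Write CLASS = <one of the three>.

CLASS = CONFLICT

0: bank 4 row 5 — prev 9 → CONFLICT
1: bank 0 row 3 — prev 4 → CONFLICT
2: bank 4 row 12 — prev 5 → CONFLICT
3: bank 2 row 7 — prev 0 → CONFLICT
4: bank 0 row 3 — prev 3 → HIT
5: bank 0 row 4 — prev 3 → CONFLICT
6: bank 1 row 4 — prev 4 → HIT
7: bank 3 row 7 — prev None → EMPTY
8: bank 3 row 7 — prev 7 → HIT
9: bank 0 row 4 — prev 4 → HIT
10: bank 3 row 7 — prev 7 → HIT
11: bank 1 row 9 — prev 4 → CONFLICT
12: bank 3 row 7 — prev 7 → HIT
13: bank 1 row 1 — prev 9 → CONFLICT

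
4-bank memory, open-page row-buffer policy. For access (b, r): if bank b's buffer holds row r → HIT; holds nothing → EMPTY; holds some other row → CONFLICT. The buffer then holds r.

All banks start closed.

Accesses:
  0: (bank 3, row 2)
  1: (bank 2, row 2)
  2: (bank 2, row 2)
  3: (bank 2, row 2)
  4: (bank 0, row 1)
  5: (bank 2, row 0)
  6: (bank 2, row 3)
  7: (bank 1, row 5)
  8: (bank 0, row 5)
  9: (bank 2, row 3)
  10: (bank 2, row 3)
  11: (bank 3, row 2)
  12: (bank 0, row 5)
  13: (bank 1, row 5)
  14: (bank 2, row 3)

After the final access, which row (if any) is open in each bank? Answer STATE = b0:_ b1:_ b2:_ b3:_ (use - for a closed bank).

STATE = b0:5 b1:5 b2:3 b3:2

  [0] b3 r2: no row ⇒ E
  [1] b2 r2: no row ⇒ E
  [2] b2 r2: had r2 ⇒ H
  [3] b2 r2: had r2 ⇒ H
  [4] b0 r1: no row ⇒ E
  [5] b2 r0: had r2 ⇒ C
  [6] b2 r3: had r0 ⇒ C
  [7] b1 r5: no row ⇒ E
  [8] b0 r5: had r1 ⇒ C
  [9] b2 r3: had r3 ⇒ H
  [10] b2 r3: had r3 ⇒ H
  [11] b3 r2: had r2 ⇒ H
  [12] b0 r5: had r5 ⇒ H
  [13] b1 r5: had r5 ⇒ H
  [14] b2 r3: had r3 ⇒ H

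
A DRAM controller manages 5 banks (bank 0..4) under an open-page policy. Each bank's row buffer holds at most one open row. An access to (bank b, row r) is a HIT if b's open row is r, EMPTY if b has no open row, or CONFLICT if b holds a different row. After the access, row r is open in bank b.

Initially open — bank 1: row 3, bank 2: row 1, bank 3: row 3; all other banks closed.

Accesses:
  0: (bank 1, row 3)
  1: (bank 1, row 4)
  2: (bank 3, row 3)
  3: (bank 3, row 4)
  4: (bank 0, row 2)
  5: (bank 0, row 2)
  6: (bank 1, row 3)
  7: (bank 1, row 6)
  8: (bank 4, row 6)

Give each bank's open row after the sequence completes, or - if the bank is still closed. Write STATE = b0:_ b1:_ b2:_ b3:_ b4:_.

STATE = b0:2 b1:6 b2:1 b3:4 b4:6

step 0: bank1 3->3 [HIT]
step 1: bank1 3->4 [CONFLICT]
step 2: bank3 3->3 [HIT]
step 3: bank3 3->4 [CONFLICT]
step 4: bank0 None->2 [EMPTY]
step 5: bank0 2->2 [HIT]
step 6: bank1 4->3 [CONFLICT]
step 7: bank1 3->6 [CONFLICT]
step 8: bank4 None->6 [EMPTY]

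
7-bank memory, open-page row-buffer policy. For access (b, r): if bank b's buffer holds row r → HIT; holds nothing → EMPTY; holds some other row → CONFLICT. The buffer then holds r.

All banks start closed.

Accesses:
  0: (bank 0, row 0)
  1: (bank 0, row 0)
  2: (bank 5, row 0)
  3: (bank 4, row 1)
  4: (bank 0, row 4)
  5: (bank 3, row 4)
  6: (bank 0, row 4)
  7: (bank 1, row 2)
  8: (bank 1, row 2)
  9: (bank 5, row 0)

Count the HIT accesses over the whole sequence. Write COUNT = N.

COUNT = 4

  [0] b0 r0: no row ⇒ E
  [1] b0 r0: had r0 ⇒ H
  [2] b5 r0: no row ⇒ E
  [3] b4 r1: no row ⇒ E
  [4] b0 r4: had r0 ⇒ C
  [5] b3 r4: no row ⇒ E
  [6] b0 r4: had r4 ⇒ H
  [7] b1 r2: no row ⇒ E
  [8] b1 r2: had r2 ⇒ H
  [9] b5 r0: had r0 ⇒ H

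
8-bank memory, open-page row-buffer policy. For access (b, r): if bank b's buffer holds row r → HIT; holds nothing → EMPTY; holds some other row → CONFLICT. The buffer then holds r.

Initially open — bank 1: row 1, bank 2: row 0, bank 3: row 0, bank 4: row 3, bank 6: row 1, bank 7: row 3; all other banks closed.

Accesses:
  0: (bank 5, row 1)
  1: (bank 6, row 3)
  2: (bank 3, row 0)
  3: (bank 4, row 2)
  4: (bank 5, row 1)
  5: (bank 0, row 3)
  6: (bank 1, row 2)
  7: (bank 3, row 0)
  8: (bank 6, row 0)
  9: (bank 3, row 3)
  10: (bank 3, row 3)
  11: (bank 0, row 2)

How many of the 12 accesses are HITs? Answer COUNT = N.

COUNT = 4

#0 (5,1) E
#1 (6,3) C  (was 1)
#2 (3,0) H  (was 0)
#3 (4,2) C  (was 3)
#4 (5,1) H  (was 1)
#5 (0,3) E
#6 (1,2) C  (was 1)
#7 (3,0) H  (was 0)
#8 (6,0) C  (was 3)
#9 (3,3) C  (was 0)
#10 (3,3) H  (was 3)
#11 (0,2) C  (was 3)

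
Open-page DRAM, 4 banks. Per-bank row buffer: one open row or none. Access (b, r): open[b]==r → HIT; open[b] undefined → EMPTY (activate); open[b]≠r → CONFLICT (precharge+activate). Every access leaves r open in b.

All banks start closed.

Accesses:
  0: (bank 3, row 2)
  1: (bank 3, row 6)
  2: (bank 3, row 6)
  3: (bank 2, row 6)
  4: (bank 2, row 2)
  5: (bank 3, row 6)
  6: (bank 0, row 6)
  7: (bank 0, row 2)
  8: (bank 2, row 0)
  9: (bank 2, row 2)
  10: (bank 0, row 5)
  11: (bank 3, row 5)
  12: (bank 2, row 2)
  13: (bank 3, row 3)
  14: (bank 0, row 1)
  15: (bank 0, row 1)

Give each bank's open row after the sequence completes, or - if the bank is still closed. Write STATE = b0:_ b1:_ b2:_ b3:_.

  [0] b3 r2: no row ⇒ E
  [1] b3 r6: had r2 ⇒ C
  [2] b3 r6: had r6 ⇒ H
  [3] b2 r6: no row ⇒ E
  [4] b2 r2: had r6 ⇒ C
  [5] b3 r6: had r6 ⇒ H
  [6] b0 r6: no row ⇒ E
  [7] b0 r2: had r6 ⇒ C
  [8] b2 r0: had r2 ⇒ C
  [9] b2 r2: had r0 ⇒ C
  [10] b0 r5: had r2 ⇒ C
  [11] b3 r5: had r6 ⇒ C
  [12] b2 r2: had r2 ⇒ H
  [13] b3 r3: had r5 ⇒ C
  [14] b0 r1: had r5 ⇒ C
  [15] b0 r1: had r1 ⇒ H

STATE = b0:1 b1:- b2:2 b3:3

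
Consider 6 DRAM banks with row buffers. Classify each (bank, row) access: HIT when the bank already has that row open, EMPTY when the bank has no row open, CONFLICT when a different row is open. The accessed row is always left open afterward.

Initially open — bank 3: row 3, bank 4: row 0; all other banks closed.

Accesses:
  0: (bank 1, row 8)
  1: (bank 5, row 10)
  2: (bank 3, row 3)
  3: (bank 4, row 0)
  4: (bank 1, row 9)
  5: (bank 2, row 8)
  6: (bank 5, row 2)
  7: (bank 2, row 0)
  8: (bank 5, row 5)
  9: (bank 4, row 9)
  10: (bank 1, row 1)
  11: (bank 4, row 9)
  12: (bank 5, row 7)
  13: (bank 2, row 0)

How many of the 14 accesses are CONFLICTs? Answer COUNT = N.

0: bank 1 row 8 — prev None → EMPTY
1: bank 5 row 10 — prev None → EMPTY
2: bank 3 row 3 — prev 3 → HIT
3: bank 4 row 0 — prev 0 → HIT
4: bank 1 row 9 — prev 8 → CONFLICT
5: bank 2 row 8 — prev None → EMPTY
6: bank 5 row 2 — prev 10 → CONFLICT
7: bank 2 row 0 — prev 8 → CONFLICT
8: bank 5 row 5 — prev 2 → CONFLICT
9: bank 4 row 9 — prev 0 → CONFLICT
10: bank 1 row 1 — prev 9 → CONFLICT
11: bank 4 row 9 — prev 9 → HIT
12: bank 5 row 7 — prev 5 → CONFLICT
13: bank 2 row 0 — prev 0 → HIT

COUNT = 7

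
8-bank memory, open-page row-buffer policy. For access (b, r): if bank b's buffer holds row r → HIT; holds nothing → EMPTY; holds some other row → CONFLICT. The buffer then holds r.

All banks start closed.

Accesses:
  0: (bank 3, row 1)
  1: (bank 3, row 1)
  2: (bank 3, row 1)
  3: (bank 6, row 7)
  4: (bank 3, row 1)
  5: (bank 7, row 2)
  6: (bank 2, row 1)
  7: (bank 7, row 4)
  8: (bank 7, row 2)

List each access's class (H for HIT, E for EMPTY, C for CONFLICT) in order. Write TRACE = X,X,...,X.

TRACE = E,H,H,E,H,E,E,C,C

#0 (3,1) E
#1 (3,1) H  (was 1)
#2 (3,1) H  (was 1)
#3 (6,7) E
#4 (3,1) H  (was 1)
#5 (7,2) E
#6 (2,1) E
#7 (7,4) C  (was 2)
#8 (7,2) C  (was 4)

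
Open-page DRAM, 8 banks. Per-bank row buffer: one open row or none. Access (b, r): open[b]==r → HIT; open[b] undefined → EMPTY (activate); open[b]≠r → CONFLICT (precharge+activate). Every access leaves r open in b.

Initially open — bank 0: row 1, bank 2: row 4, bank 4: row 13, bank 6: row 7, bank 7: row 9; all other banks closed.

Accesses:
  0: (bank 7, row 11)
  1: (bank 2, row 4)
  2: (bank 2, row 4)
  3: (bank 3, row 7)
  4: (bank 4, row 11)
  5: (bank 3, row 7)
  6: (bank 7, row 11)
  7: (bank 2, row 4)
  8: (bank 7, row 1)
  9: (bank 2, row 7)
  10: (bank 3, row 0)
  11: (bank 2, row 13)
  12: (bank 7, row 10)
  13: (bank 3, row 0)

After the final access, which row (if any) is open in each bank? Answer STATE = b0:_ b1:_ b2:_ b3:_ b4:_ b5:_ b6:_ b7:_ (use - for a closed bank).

STATE = b0:1 b1:- b2:13 b3:0 b4:11 b5:- b6:7 b7:10

#0 (7,11) C  (was 9)
#1 (2,4) H  (was 4)
#2 (2,4) H  (was 4)
#3 (3,7) E
#4 (4,11) C  (was 13)
#5 (3,7) H  (was 7)
#6 (7,11) H  (was 11)
#7 (2,4) H  (was 4)
#8 (7,1) C  (was 11)
#9 (2,7) C  (was 4)
#10 (3,0) C  (was 7)
#11 (2,13) C  (was 7)
#12 (7,10) C  (was 1)
#13 (3,0) H  (was 0)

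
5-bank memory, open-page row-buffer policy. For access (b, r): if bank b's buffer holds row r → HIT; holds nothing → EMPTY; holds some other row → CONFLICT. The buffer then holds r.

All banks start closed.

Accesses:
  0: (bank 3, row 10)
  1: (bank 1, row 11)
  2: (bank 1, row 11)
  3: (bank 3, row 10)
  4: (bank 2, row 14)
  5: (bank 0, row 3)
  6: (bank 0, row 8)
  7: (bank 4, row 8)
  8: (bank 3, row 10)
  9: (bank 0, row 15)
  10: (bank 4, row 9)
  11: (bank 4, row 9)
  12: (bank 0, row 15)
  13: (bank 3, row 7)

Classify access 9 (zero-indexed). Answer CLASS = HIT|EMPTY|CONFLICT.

CLASS = CONFLICT

  [0] b3 r10: no row ⇒ E
  [1] b1 r11: no row ⇒ E
  [2] b1 r11: had r11 ⇒ H
  [3] b3 r10: had r10 ⇒ H
  [4] b2 r14: no row ⇒ E
  [5] b0 r3: no row ⇒ E
  [6] b0 r8: had r3 ⇒ C
  [7] b4 r8: no row ⇒ E
  [8] b3 r10: had r10 ⇒ H
  [9] b0 r15: had r8 ⇒ C
  [10] b4 r9: had r8 ⇒ C
  [11] b4 r9: had r9 ⇒ H
  [12] b0 r15: had r15 ⇒ H
  [13] b3 r7: had r10 ⇒ C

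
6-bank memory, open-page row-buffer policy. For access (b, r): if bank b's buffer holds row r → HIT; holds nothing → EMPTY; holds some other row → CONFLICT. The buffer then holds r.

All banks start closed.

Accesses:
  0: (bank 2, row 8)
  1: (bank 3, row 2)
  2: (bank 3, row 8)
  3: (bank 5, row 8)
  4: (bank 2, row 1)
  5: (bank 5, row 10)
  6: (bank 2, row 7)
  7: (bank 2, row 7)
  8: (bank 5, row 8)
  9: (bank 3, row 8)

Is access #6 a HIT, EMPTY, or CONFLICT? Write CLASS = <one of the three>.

CLASS = CONFLICT

0: bank 2 row 8 — prev None → EMPTY
1: bank 3 row 2 — prev None → EMPTY
2: bank 3 row 8 — prev 2 → CONFLICT
3: bank 5 row 8 — prev None → EMPTY
4: bank 2 row 1 — prev 8 → CONFLICT
5: bank 5 row 10 — prev 8 → CONFLICT
6: bank 2 row 7 — prev 1 → CONFLICT
7: bank 2 row 7 — prev 7 → HIT
8: bank 5 row 8 — prev 10 → CONFLICT
9: bank 3 row 8 — prev 8 → HIT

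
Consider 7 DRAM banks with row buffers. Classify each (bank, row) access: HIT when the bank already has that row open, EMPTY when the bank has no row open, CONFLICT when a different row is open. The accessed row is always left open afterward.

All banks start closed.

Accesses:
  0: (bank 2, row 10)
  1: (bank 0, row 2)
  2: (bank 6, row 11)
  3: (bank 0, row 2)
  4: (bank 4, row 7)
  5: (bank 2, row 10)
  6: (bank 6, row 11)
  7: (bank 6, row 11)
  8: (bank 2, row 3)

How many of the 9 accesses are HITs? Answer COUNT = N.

step 0: bank2 None->10 [EMPTY]
step 1: bank0 None->2 [EMPTY]
step 2: bank6 None->11 [EMPTY]
step 3: bank0 2->2 [HIT]
step 4: bank4 None->7 [EMPTY]
step 5: bank2 10->10 [HIT]
step 6: bank6 11->11 [HIT]
step 7: bank6 11->11 [HIT]
step 8: bank2 10->3 [CONFLICT]

COUNT = 4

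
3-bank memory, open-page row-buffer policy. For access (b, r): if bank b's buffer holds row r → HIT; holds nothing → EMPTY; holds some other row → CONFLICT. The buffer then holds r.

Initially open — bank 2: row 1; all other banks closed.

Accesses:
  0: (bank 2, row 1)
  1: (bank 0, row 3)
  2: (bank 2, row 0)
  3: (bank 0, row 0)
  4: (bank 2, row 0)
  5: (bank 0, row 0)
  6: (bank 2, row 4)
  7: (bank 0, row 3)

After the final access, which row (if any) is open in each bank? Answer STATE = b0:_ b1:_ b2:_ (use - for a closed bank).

STATE = b0:3 b1:- b2:4

0: bank 2 row 1 — prev 1 → HIT
1: bank 0 row 3 — prev None → EMPTY
2: bank 2 row 0 — prev 1 → CONFLICT
3: bank 0 row 0 — prev 3 → CONFLICT
4: bank 2 row 0 — prev 0 → HIT
5: bank 0 row 0 — prev 0 → HIT
6: bank 2 row 4 — prev 0 → CONFLICT
7: bank 0 row 3 — prev 0 → CONFLICT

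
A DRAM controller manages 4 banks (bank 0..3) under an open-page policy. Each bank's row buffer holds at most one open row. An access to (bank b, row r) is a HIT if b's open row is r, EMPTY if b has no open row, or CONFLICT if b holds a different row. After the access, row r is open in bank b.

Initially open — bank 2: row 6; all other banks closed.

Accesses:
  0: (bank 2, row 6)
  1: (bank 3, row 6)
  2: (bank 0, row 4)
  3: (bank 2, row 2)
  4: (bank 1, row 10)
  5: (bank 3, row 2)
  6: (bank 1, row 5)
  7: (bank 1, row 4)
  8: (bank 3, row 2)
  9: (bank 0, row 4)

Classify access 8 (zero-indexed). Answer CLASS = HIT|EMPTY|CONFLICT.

CLASS = HIT

  [0] b2 r6: had r6 ⇒ H
  [1] b3 r6: no row ⇒ E
  [2] b0 r4: no row ⇒ E
  [3] b2 r2: had r6 ⇒ C
  [4] b1 r10: no row ⇒ E
  [5] b3 r2: had r6 ⇒ C
  [6] b1 r5: had r10 ⇒ C
  [7] b1 r4: had r5 ⇒ C
  [8] b3 r2: had r2 ⇒ H
  [9] b0 r4: had r4 ⇒ H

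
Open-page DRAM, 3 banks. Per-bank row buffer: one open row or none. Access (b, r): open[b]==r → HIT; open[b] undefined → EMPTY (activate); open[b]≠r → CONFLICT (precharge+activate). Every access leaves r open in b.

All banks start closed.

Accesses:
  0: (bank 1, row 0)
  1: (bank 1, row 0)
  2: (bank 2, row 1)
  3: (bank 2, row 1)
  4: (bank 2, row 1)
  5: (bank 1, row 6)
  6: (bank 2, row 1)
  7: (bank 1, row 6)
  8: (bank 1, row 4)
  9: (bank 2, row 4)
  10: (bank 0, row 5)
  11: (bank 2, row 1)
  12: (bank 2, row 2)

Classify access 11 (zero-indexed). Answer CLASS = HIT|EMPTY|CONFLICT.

CLASS = CONFLICT

#0 (1,0) E
#1 (1,0) H  (was 0)
#2 (2,1) E
#3 (2,1) H  (was 1)
#4 (2,1) H  (was 1)
#5 (1,6) C  (was 0)
#6 (2,1) H  (was 1)
#7 (1,6) H  (was 6)
#8 (1,4) C  (was 6)
#9 (2,4) C  (was 1)
#10 (0,5) E
#11 (2,1) C  (was 4)
#12 (2,2) C  (was 1)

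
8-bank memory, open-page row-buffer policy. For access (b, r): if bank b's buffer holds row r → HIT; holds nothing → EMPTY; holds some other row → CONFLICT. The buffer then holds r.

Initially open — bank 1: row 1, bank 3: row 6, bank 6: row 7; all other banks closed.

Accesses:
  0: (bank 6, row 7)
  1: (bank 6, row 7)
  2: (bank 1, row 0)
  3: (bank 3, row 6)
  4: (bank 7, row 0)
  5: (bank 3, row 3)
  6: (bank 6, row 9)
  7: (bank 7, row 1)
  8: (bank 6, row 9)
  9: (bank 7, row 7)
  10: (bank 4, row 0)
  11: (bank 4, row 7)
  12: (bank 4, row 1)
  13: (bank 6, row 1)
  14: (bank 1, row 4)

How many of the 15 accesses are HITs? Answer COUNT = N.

COUNT = 4

step 0: bank6 7->7 [HIT]
step 1: bank6 7->7 [HIT]
step 2: bank1 1->0 [CONFLICT]
step 3: bank3 6->6 [HIT]
step 4: bank7 None->0 [EMPTY]
step 5: bank3 6->3 [CONFLICT]
step 6: bank6 7->9 [CONFLICT]
step 7: bank7 0->1 [CONFLICT]
step 8: bank6 9->9 [HIT]
step 9: bank7 1->7 [CONFLICT]
step 10: bank4 None->0 [EMPTY]
step 11: bank4 0->7 [CONFLICT]
step 12: bank4 7->1 [CONFLICT]
step 13: bank6 9->1 [CONFLICT]
step 14: bank1 0->4 [CONFLICT]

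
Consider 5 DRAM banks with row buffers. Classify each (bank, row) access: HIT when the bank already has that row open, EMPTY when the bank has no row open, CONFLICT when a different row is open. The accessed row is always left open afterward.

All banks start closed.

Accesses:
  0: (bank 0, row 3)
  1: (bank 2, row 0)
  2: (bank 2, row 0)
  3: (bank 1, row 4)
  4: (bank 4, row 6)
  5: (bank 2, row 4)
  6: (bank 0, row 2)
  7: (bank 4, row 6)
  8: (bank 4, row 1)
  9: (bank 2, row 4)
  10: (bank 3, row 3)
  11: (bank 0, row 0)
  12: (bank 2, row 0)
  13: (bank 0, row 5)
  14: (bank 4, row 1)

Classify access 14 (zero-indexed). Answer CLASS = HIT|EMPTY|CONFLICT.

step 0: bank0 None->3 [EMPTY]
step 1: bank2 None->0 [EMPTY]
step 2: bank2 0->0 [HIT]
step 3: bank1 None->4 [EMPTY]
step 4: bank4 None->6 [EMPTY]
step 5: bank2 0->4 [CONFLICT]
step 6: bank0 3->2 [CONFLICT]
step 7: bank4 6->6 [HIT]
step 8: bank4 6->1 [CONFLICT]
step 9: bank2 4->4 [HIT]
step 10: bank3 None->3 [EMPTY]
step 11: bank0 2->0 [CONFLICT]
step 12: bank2 4->0 [CONFLICT]
step 13: bank0 0->5 [CONFLICT]
step 14: bank4 1->1 [HIT]

CLASS = HIT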